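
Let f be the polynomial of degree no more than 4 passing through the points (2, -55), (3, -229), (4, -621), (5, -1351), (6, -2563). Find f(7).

Write f(t) = at^4 + bt^3 + ct^2 + dt + e. Substituting each data point gives a linear system:
  16a + 8b + 4c + 2d + e = -55
  81a + 27b + 9c + 3d + e = -229
  256a + 64b + 16c + 4d + e = -621
  625a + 125b + 25c + 5d + e = -1351
  1296a + 216b + 36c + 6d + e = -2563
Solving the system yields a = -1, b = -6, c = 0, d = 5, e = -1.
So f(t) = -t^4 - 6t^3 + 5t - 1.
Then f(7) = -4425.

-4425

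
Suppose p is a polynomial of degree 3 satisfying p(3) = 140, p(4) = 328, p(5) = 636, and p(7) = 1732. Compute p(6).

Using the Lagrange interpolation formula with nodes 3, 4, 5, 7:
  L_0(s) = (s - 4)(s - 5)(s - 7) / -8
  L_1(s) = (s - 3)(s - 5)(s - 7) / 3
  L_2(s) = (s - 3)(s - 4)(s - 7) / -4
  L_3(s) = (s - 3)(s - 4)(s - 5) / 24
Then p(s) = 140·L_0(s) + 328·L_1(s) + 636·L_2(s) + 1732·L_3(s).
Expanding and collecting terms gives p(s) = 5s³ + 3s - 4.
Evaluating at s = 6: p(6) = 1094.

1094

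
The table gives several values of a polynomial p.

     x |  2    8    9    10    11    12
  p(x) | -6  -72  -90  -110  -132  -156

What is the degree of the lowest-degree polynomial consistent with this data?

Divided differences on the nodes 2, 8, 9, 10, 11, 12:
  order 0: -6  -72  -90  -110  -132  -156
  order 1: -11  -18  -20  -22  -24
  order 2: -1  -1  -1  -1
  order 3: 0  0  0
  order 4: 0  0
  order 5: 0
The order-2 divided differences are all -1 (nonzero) and every higher order vanishes, so the data lies on a polynomial of degree exactly 2.

2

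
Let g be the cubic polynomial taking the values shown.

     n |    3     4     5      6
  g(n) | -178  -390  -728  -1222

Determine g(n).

g(n) = -5n^3 - 3n^2 - 6n + 2

Using the Lagrange interpolation formula with nodes 3, 4, 5, 6:
  L_0(n) = (n - 4)(n - 5)(n - 6) / -6
  L_1(n) = (n - 3)(n - 5)(n - 6) / 2
  L_2(n) = (n - 3)(n - 4)(n - 6) / -2
  L_3(n) = (n - 3)(n - 4)(n - 5) / 6
Then g(n) = -178·L_0(n) - 390·L_1(n) - 728·L_2(n) - 1222·L_3(n).
Expanding and collecting terms gives g(n) = -5n³ - 3n² - 6n + 2.
Check: g(3) = -178. ✓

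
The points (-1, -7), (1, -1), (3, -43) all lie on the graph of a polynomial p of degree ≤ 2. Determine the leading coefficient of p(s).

-6

Write p(s) = as^2 + bs + c. Substituting each data point gives a linear system:
  a - b + c = -7
  a + b + c = -1
  9a + 3b + c = -43
Solving the system yields a = -6, b = 3, c = 2.
So p(s) = -6s^2 + 3s + 2.
The leading coefficient is -6.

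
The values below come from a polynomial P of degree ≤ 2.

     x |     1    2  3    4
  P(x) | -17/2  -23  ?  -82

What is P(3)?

-95/2

The 3 known points determine the degree-2 polynomial uniquely.
Write P(x) = ax^2 + bx + c. Substituting each data point gives a linear system:
  a + b + c = -17/2
  4a + 2b + c = -23
  16a + 4b + c = -82
Solving the system yields a = -5, b = 1/2, c = -4.
So P(x) = -5x^2 + (1/2)x - 4.
Then P(3) = -95/2.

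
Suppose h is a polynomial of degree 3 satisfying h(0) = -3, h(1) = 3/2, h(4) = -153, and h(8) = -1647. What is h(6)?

Using the Lagrange interpolation formula with nodes 0, 1, 4, 8:
  L_0(u) = (u - 1)(u - 4)(u - 8) / -32
  L_1(u) = u(u - 4)(u - 8) / 21
  L_2(u) = u(u - 1)(u - 8) / -48
  L_3(u) = u(u - 1)(u - 4) / 224
Then h(u) = -3·L_0(u) + 3/2·L_1(u) - 153·L_2(u) - 1647·L_3(u).
Expanding and collecting terms gives h(u) = -4u³ + 6u² + (5/2)u - 3.
Evaluating at u = 6: h(6) = -636.

-636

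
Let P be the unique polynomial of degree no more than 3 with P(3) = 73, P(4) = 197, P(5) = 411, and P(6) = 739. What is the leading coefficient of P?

4

Write P(x) = ax^3 + bx^2 + cx + d. Substituting each data point gives a linear system:
  27a + 9b + 3c + d = 73
  64a + 16b + 4c + d = 197
  125a + 25b + 5c + d = 411
  216a + 36b + 6c + d = 739
Solving the system yields a = 4, b = -3, c = -3, d = 1.
So P(x) = 4x^3 - 3x^2 - 3x + 1.
The leading coefficient is 4.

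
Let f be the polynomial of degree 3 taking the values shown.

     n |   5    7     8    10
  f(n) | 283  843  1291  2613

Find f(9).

Write f(n) = an^3 + bn^2 + cn + d. Substituting each data point gives a linear system:
  125a + 25b + 5c + d = 283
  343a + 49b + 7c + d = 843
  512a + 64b + 8c + d = 1291
  1000a + 100b + 10c + d = 2613
Solving the system yields a = 3, b = -4, c = 1, d = 3.
So f(n) = 3n³ - 4n² + n + 3.
Then f(9) = 1875.

1875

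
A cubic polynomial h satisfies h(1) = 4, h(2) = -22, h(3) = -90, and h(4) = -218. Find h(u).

Using the Lagrange interpolation formula with nodes 1, 2, 3, 4:
  L_0(u) = (u - 2)(u - 3)(u - 4) / -6
  L_1(u) = (u - 1)(u - 3)(u - 4) / 2
  L_2(u) = (u - 1)(u - 2)(u - 4) / -2
  L_3(u) = (u - 1)(u - 2)(u - 3) / 6
Then h(u) = 4·L_0(u) - 22·L_1(u) - 90·L_2(u) - 218·L_3(u).
Expanding and collecting terms gives h(u) = -3u^3 - 3u^2 + 4u + 6.
Check: h(1) = 4. ✓

h(u) = -3u^3 - 3u^2 + 4u + 6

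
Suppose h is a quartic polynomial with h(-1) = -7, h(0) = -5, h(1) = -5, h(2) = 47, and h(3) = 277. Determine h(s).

Write h(s) = as^4 + bs^3 + cs^2 + ds + e. Substituting each data point gives a linear system:
  a - b + c - d + e = -7
  e = -5
  a + b + c + d + e = -5
  16a + 8b + 4c + 2d + e = 47
  81a + 27b + 9c + 3d + e = 277
Solving the system yields a = 3, b = 3, c = -4, d = -2, e = -5.
So h(s) = 3s^4 + 3s^3 - 4s^2 - 2s - 5.
Check: h(-1) = -7. ✓

h(s) = 3s^4 + 3s^3 - 4s^2 - 2s - 5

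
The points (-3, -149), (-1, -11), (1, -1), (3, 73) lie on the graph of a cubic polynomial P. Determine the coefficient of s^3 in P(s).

4

Write P(s) = as^3 + bs^2 + cs + d. Substituting each data point gives a linear system:
  -27a + 9b - 3c + d = -149
  -a + b - c + d = -11
  a + b + c + d = -1
  27a + 9b + 3c + d = 73
Solving the system yields a = 4, b = -4, c = 1, d = -2.
So P(s) = 4s^3 - 4s^2 + s - 2.
The leading coefficient is 4.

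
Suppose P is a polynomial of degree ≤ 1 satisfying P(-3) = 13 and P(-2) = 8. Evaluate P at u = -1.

3

Write P(u) = au + b. Substituting each data point gives a linear system:
  -3a + b = 13
  -2a + b = 8
Solving the system yields a = -5, b = -2.
So P(u) = -5u - 2.
Then P(-1) = 3.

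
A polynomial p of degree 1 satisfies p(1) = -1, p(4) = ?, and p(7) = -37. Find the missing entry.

The 2 known points determine the degree-1 polynomial uniquely.
Write p(s) = as + b. Substituting each data point gives a linear system:
  a + b = -1
  7a + b = -37
Solving the system yields a = -6, b = 5.
So p(s) = -6s + 5.
Then p(4) = -19.

-19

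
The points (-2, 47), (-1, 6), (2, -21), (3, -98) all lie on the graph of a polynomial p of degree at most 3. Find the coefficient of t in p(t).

Write p(t) = at^3 + bt^2 + ct + d. Substituting each data point gives a linear system:
  -8a + 4b - 2c + d = 47
  -a + b - c + d = 6
  8a + 4b + 2c + d = -21
  27a + 9b + 3c + d = -98
Solving the system yields a = -5, b = 3, c = 3, d = 1.
So p(t) = -5t^3 + 3t^2 + 3t + 1.
The coefficient of t is 3.

3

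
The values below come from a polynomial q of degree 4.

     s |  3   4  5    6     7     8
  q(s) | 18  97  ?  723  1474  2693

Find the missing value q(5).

302

The 5 known points determine the degree-4 polynomial uniquely.
Write q(s) = as^4 + bs^3 + cs^2 + ds + e. Substituting each data point gives a linear system:
  81a + 27b + 9c + 3d + e = 18
  256a + 64b + 16c + 4d + e = 97
  1296a + 216b + 36c + 6d + e = 723
  2401a + 343b + 49c + 7d + e = 1474
  4096a + 512b + 64c + 8d + e = 2693
Solving the system yields a = 1, b = -3, c = 2, d = 1, e = -3.
So q(s) = s^4 - 3s^3 + 2s^2 + s - 3.
Then q(5) = 302.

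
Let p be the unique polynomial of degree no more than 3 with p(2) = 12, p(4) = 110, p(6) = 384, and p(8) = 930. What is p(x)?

p(x) = 2x^3 - 2x^2 + 5x - 6

Using the Lagrange interpolation formula with nodes 2, 4, 6, 8:
  L_0(x) = (x - 4)(x - 6)(x - 8) / -48
  L_1(x) = (x - 2)(x - 6)(x - 8) / 16
  L_2(x) = (x - 2)(x - 4)(x - 8) / -16
  L_3(x) = (x - 2)(x - 4)(x - 6) / 48
Then p(x) = 12·L_0(x) + 110·L_1(x) + 384·L_2(x) + 930·L_3(x).
Expanding and collecting terms gives p(x) = 2x³ - 2x² + 5x - 6.
Check: p(8) = 930. ✓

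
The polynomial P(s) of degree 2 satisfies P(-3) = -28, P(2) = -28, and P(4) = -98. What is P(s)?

P(s) = -5s^2 - 5s + 2

Write P(s) = as^2 + bs + c. Substituting each data point gives a linear system:
  9a - 3b + c = -28
  4a + 2b + c = -28
  16a + 4b + c = -98
Solving the system yields a = -5, b = -5, c = 2.
So P(s) = -5s² - 5s + 2.
Check: P(2) = -28. ✓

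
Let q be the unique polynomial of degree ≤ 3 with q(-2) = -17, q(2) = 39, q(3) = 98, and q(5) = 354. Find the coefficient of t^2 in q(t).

3

Write q(t) = at^3 + bt^2 + ct + d. Substituting each data point gives a linear system:
  -8a + 4b - 2c + d = -17
  8a + 4b + 2c + d = 39
  27a + 9b + 3c + d = 98
  125a + 25b + 5c + d = 354
Solving the system yields a = 2, b = 3, c = 6, d = -1.
So q(t) = 2t³ + 3t² + 6t - 1.
The coefficient of t^2 is 3.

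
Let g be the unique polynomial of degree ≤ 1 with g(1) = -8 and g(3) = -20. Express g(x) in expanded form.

g(x) = -6x - 2

Write g(x) = ax + b. Substituting each data point gives a linear system:
  a + b = -8
  3a + b = -20
Solving the system yields a = -6, b = -2.
So g(x) = -6x - 2.
Check: g(3) = -20. ✓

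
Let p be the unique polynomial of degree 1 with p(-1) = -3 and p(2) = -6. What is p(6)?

-10

Write p(x) = ax + b. Substituting each data point gives a linear system:
  -a + b = -3
  2a + b = -6
Solving the system yields a = -1, b = -4.
So p(x) = -x - 4.
Then p(6) = -10.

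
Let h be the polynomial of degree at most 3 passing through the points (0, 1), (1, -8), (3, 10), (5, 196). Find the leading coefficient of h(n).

3

Write h(n) = an^3 + bn^2 + cn + d. Substituting each data point gives a linear system:
  d = 1
  a + b + c + d = -8
  27a + 9b + 3c + d = 10
  125a + 25b + 5c + d = 196
Solving the system yields a = 3, b = -6, c = -6, d = 1.
So h(n) = 3n^3 - 6n^2 - 6n + 1.
The leading coefficient is 3.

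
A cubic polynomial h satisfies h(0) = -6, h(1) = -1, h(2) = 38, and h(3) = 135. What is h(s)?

h(s) = 4s^3 + 5s^2 - 4s - 6

Write h(s) = as^3 + bs^2 + cs + d. Substituting each data point gives a linear system:
  d = -6
  a + b + c + d = -1
  8a + 4b + 2c + d = 38
  27a + 9b + 3c + d = 135
Solving the system yields a = 4, b = 5, c = -4, d = -6.
So h(s) = 4s³ + 5s² - 4s - 6.
Check: h(1) = -1. ✓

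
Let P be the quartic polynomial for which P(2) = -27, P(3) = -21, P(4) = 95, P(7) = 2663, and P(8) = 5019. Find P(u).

Write P(u) = au^4 + bu^3 + cu^2 + du + e. Substituting each data point gives a linear system:
  16a + 8b + 4c + 2d + e = -27
  81a + 27b + 9c + 3d + e = -21
  256a + 64b + 16c + 4d + e = 95
  2401a + 343b + 49c + 7d + e = 2663
  4096a + 512b + 64c + 8d + e = 5019
Solving the system yields a = 2, b = -6, c = -1, d = -5, e = 3.
So P(u) = 2u⁴ - 6u³ - u² - 5u + 3.
Check: P(2) = -27. ✓

P(u) = 2u^4 - 6u^3 - u^2 - 5u + 3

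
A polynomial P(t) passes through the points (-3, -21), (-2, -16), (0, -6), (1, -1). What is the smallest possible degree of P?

Divided differences on the nodes -3, -2, 0, 1:
  order 0: -21  -16  -6  -1
  order 1: 5  5  5
  order 2: 0  0
  order 3: 0
The order-1 divided differences are all 5 (nonzero) and every higher order vanishes, so the data lies on a polynomial of degree exactly 1.

1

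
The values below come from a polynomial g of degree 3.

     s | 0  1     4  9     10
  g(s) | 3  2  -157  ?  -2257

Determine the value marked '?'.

-1662

The 4 known points determine the degree-3 polynomial uniquely.
Write g(s) = as^3 + bs^2 + cs + d. Substituting each data point gives a linear system:
  d = 3
  a + b + c + d = 2
  64a + 16b + 4c + d = -157
  1000a + 100b + 10c + d = -2257
Solving the system yields a = -2, b = -3, c = 4, d = 3.
So g(s) = -2s^3 - 3s^2 + 4s + 3.
Then g(9) = -1662.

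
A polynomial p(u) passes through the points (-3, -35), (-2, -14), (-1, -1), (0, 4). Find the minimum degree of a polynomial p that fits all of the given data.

Forward differences of the values at u = -3, -2, -1, 0:
  p  : -35  -14  -1  4
  Δ  : 21  13  5
  Δ^2: -8  -8
  Δ^3: 0
The second differences are constant (-8) and nonzero, while all higher differences vanish, so the minimal degree is 2.

2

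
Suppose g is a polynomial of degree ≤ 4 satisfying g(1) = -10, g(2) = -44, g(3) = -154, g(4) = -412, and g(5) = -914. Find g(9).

-8122

Forward differences of the values at s = 1, 2, 3, 4, 5:
  g  : -10  -44  -154  -412  -914
  Δ  : -34  -110  -258  -502
  Δ^2: -76  -148  -244
  Δ^3: -72  -96
  Δ^4: -24
The fourth differences are constant, confirming degree 4.
Interpolating (Newton forward form) and evaluating at s = 9 gives g(9) = -8122.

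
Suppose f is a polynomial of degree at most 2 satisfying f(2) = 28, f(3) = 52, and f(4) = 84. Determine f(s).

f(s) = 4s^2 + 4s + 4

Write f(s) = as^2 + bs + c. Substituting each data point gives a linear system:
  4a + 2b + c = 28
  9a + 3b + c = 52
  16a + 4b + c = 84
Solving the system yields a = 4, b = 4, c = 4.
So f(s) = 4s² + 4s + 4.
Check: f(3) = 52. ✓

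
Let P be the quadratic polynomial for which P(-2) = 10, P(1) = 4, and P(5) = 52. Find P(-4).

34

Write P(x) = ax^2 + bx + c. Substituting each data point gives a linear system:
  4a - 2b + c = 10
  a + b + c = 4
  25a + 5b + c = 52
Solving the system yields a = 2, b = 0, c = 2.
So P(x) = 2x^2 + 2.
Then P(-4) = 34.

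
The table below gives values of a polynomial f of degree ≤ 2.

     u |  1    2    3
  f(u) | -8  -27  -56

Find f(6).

-203

Write f(u) = au^2 + bu + c. Substituting each data point gives a linear system:
  a + b + c = -8
  4a + 2b + c = -27
  9a + 3b + c = -56
Solving the system yields a = -5, b = -4, c = 1.
So f(u) = -5u^2 - 4u + 1.
Then f(6) = -203.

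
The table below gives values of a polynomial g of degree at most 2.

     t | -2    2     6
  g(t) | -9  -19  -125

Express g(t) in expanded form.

Write g(t) = at^2 + bt + c. Substituting each data point gives a linear system:
  4a - 2b + c = -9
  4a + 2b + c = -19
  36a + 6b + c = -125
Solving the system yields a = -3, b = -5/2, c = -2.
So g(t) = -3t^2 - (5/2)t - 2.
Check: g(-2) = -9. ✓

g(t) = -3t^2 - (5/2)t - 2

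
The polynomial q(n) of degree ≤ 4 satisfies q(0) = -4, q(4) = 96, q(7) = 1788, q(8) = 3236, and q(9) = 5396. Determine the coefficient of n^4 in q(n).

Write q(n) = an^4 + bn^3 + cn^2 + dn + e. Substituting each data point gives a linear system:
  e = -4
  256a + 64b + 16c + 4d + e = 96
  2401a + 343b + 49c + 7d + e = 1788
  4096a + 512b + 64c + 8d + e = 3236
  6561a + 729b + 81c + 9d + e = 5396
Solving the system yields a = 1, b = -1, c = -5, d = -3, e = -4.
So q(n) = n^4 - n^3 - 5n^2 - 3n - 4.
The leading coefficient is 1.

1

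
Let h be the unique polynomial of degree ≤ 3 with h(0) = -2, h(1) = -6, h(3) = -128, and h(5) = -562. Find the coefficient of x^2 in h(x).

Write h(x) = ax^3 + bx^2 + cx + d. Substituting each data point gives a linear system:
  d = -2
  a + b + c + d = -6
  27a + 9b + 3c + d = -128
  125a + 25b + 5c + d = -562
Solving the system yields a = -4, b = -3, c = 3, d = -2.
So h(x) = -4x³ - 3x² + 3x - 2.
The coefficient of x^2 is -3.

-3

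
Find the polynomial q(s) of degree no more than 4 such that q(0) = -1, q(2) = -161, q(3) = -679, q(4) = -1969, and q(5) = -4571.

Write q(s) = as^4 + bs^3 + cs^2 + ds + e. Substituting each data point gives a linear system:
  e = -1
  16a + 8b + 4c + 2d + e = -161
  81a + 27b + 9c + 3d + e = -679
  256a + 64b + 16c + 4d + e = -1969
  625a + 125b + 25c + 5d + e = -4571
Solving the system yields a = -6, b = -6, c = -2, d = -4, e = -1.
So q(s) = -6s^4 - 6s^3 - 2s^2 - 4s - 1.
Check: q(2) = -161. ✓

q(s) = -6s^4 - 6s^3 - 2s^2 - 4s - 1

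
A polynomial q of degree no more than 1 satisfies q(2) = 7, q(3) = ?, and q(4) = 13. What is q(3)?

The 2 known points determine the degree-1 polynomial uniquely.
Write q(u) = au + b. Substituting each data point gives a linear system:
  2a + b = 7
  4a + b = 13
Solving the system yields a = 3, b = 1.
So q(u) = 3u + 1.
Then q(3) = 10.

10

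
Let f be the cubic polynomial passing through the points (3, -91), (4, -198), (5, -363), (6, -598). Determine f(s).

Write f(s) = as^3 + bs^2 + cs + d. Substituting each data point gives a linear system:
  27a + 9b + 3c + d = -91
  64a + 16b + 4c + d = -198
  125a + 25b + 5c + d = -363
  216a + 36b + 6c + d = -598
Solving the system yields a = -2, b = -5, c = 2, d = 2.
So f(s) = -2s³ - 5s² + 2s + 2.
Check: f(6) = -598. ✓

f(s) = -2s^3 - 5s^2 + 2s + 2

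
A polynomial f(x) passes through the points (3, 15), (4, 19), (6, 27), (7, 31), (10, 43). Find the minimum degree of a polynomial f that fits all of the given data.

Divided differences on the nodes 3, 4, 6, 7, 10:
  order 0: 15  19  27  31  43
  order 1: 4  4  4  4
  order 2: 0  0  0
  order 3: 0  0
  order 4: 0
The order-1 divided differences are all 4 (nonzero) and every higher order vanishes, so the data lies on a polynomial of degree exactly 1.

1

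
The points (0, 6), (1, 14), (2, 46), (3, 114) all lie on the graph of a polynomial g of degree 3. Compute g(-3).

6

Using the Lagrange interpolation formula with nodes 0, 1, 2, 3:
  L_0(x) = (x - 1)(x - 2)(x - 3) / -6
  L_1(x) = x(x - 2)(x - 3) / 2
  L_2(x) = x(x - 1)(x - 3) / -2
  L_3(x) = x(x - 1)(x - 2) / 6
Then g(x) = 6·L_0(x) + 14·L_1(x) + 46·L_2(x) + 114·L_3(x).
Expanding and collecting terms gives g(x) = 2x^3 + 6x^2 + 6.
Evaluating at x = -3: g(-3) = 6.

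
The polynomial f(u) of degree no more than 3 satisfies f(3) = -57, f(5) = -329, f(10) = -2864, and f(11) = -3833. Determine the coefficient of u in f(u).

3

Write f(u) = au^3 + bu^2 + cu + d. Substituting each data point gives a linear system:
  27a + 9b + 3c + d = -57
  125a + 25b + 5c + d = -329
  1000a + 100b + 10c + d = -2864
  1331a + 121b + 11c + d = -3833
Solving the system yields a = -3, b = 1, c = 3, d = 6.
So f(u) = -3u³ + u² + 3u + 6.
The coefficient of u is 3.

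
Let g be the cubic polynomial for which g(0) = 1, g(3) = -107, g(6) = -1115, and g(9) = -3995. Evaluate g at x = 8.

Forward differences of the values at x = 0, 3, 6, 9:
  g  : 1  -107  -1115  -3995
  Δ  : -108  -1008  -2880
  Δ^2: -900  -1872
  Δ^3: -972
The third differences are constant, confirming degree 3.
Interpolating (Newton forward form) and evaluating at x = 8 gives g(8) = -2767.

-2767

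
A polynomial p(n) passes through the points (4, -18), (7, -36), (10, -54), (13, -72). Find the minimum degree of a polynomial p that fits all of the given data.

Forward differences of the values at n = 4, 7, 10, 13:
  p  : -18  -36  -54  -72
  Δ  : -18  -18  -18
  Δ^2: 0  0
  Δ^3: 0
The first differences are constant (-18) and nonzero, while all higher differences vanish, so the minimal degree is 1.

1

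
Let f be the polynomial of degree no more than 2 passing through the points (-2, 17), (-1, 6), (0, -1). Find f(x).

f(x) = 2x^2 - 5x - 1

Using the Lagrange interpolation formula with nodes -2, -1, 0:
  L_0(x) = (x + 1)x / 2
  L_1(x) = (x + 2)x / -1
  L_2(x) = (x + 2)(x + 1) / 2
Then f(x) = 17·L_0(x) + 6·L_1(x) - 1·L_2(x).
Expanding and collecting terms gives f(x) = 2x² - 5x - 1.
Check: f(-2) = 17. ✓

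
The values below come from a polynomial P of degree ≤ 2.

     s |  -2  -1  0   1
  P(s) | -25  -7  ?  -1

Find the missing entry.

On equispaced nodes a degree-2 polynomial has vanishing third forward difference, so
  - P(-2) + 3·P(-1) - 3·P(0) + P(1) = 0.
Substituting the known values and solving for P(0):
  -3·P(0) = -3
  P(0) = 1.

1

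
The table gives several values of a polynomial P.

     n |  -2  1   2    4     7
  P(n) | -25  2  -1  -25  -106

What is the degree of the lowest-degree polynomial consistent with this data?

2

Divided differences on the nodes -2, 1, 2, 4, 7:
  order 0: -25  2  -1  -25  -106
  order 1: 9  -3  -12  -27
  order 2: -3  -3  -3
  order 3: 0  0
  order 4: 0
The order-2 divided differences are all -3 (nonzero) and every higher order vanishes, so the data lies on a polynomial of degree exactly 2.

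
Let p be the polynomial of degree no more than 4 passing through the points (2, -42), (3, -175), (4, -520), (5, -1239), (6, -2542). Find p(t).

p(t) = -2t^4 + t^3 - 5t^2 + 3t - 4

Write p(t) = at^4 + bt^3 + ct^2 + dt + e. Substituting each data point gives a linear system:
  16a + 8b + 4c + 2d + e = -42
  81a + 27b + 9c + 3d + e = -175
  256a + 64b + 16c + 4d + e = -520
  625a + 125b + 25c + 5d + e = -1239
  1296a + 216b + 36c + 6d + e = -2542
Solving the system yields a = -2, b = 1, c = -5, d = 3, e = -4.
So p(t) = -2t^4 + t^3 - 5t^2 + 3t - 4.
Check: p(2) = -42. ✓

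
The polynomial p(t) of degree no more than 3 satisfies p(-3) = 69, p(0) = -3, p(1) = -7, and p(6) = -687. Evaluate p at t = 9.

Write p(t) = at^3 + bt^2 + ct + d. Substituting each data point gives a linear system:
  -27a + 9b - 3c + d = 69
  d = -3
  a + b + c + d = -7
  216a + 36b + 6c + d = -687
Solving the system yields a = -3, b = -1, c = 0, d = -3.
So p(t) = -3t³ - t² - 3.
Then p(9) = -2271.

-2271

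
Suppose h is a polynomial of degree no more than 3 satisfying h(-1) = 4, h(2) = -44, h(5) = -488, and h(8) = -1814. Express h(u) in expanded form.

Write h(u) = au^3 + bu^2 + cu + d. Substituting each data point gives a linear system:
  -a + b - c + d = 4
  8a + 4b + 2c + d = -44
  125a + 25b + 5c + d = -488
  512a + 64b + 8c + d = -1814
Solving the system yields a = -3, b = -4, c = -3, d = 2.
So h(u) = -3u³ - 4u² - 3u + 2.
Check: h(8) = -1814. ✓

h(u) = -3u^3 - 4u^2 - 3u + 2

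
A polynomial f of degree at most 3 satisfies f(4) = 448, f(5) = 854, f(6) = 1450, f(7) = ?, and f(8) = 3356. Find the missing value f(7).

On equispaced nodes a degree-3 polynomial has vanishing fourth forward difference, so
  f(4) - 4·f(5) + 6·f(6) - 4·f(7) + f(8) = 0.
Substituting the known values and solving for f(7):
  -4·f(7) = -9088
  f(7) = 2272.

2272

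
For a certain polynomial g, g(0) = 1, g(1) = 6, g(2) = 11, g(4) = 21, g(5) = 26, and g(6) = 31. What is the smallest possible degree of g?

1

Divided differences on the nodes 0, 1, 2, 4, 5, 6:
  order 0: 1  6  11  21  26  31
  order 1: 5  5  5  5  5
  order 2: 0  0  0  0
  order 3: 0  0  0
  order 4: 0  0
  order 5: 0
The order-1 divided differences are all 5 (nonzero) and every higher order vanishes, so the data lies on a polynomial of degree exactly 1.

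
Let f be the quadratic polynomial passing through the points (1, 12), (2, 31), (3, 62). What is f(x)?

Write f(x) = ax^2 + bx + c. Substituting each data point gives a linear system:
  a + b + c = 12
  4a + 2b + c = 31
  9a + 3b + c = 62
Solving the system yields a = 6, b = 1, c = 5.
So f(x) = 6x^2 + x + 5.
Check: f(3) = 62. ✓

f(x) = 6x^2 + x + 5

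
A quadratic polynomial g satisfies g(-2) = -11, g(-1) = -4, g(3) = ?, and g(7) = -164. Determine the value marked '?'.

The 3 known points determine the degree-2 polynomial uniquely.
Write g(s) = as^2 + bs + c. Substituting each data point gives a linear system:
  4a - 2b + c = -11
  a - b + c = -4
  49a + 7b + c = -164
Solving the system yields a = -3, b = -2, c = -3.
So g(s) = -3s² - 2s - 3.
Then g(3) = -36.

-36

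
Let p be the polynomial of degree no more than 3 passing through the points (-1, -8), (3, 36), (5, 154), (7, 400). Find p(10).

Write p(t) = at^3 + bt^2 + ct + d. Substituting each data point gives a linear system:
  -a + b - c + d = -8
  27a + 9b + 3c + d = 36
  125a + 25b + 5c + d = 154
  343a + 49b + 7c + d = 400
Solving the system yields a = 1, b = 1, c = 2, d = -6.
So p(t) = t^3 + t^2 + 2t - 6.
Then p(10) = 1114.

1114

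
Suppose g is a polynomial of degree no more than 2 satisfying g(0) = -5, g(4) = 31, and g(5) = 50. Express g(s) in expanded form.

g(s) = 2s^2 + s - 5

Write g(s) = as^2 + bs + c. Substituting each data point gives a linear system:
  c = -5
  16a + 4b + c = 31
  25a + 5b + c = 50
Solving the system yields a = 2, b = 1, c = -5.
So g(s) = 2s² + s - 5.
Check: g(5) = 50. ✓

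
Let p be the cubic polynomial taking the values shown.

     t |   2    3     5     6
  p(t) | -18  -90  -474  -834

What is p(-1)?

Write p(t) = at^3 + bt^2 + ct + d. Substituting each data point gives a linear system:
  8a + 4b + 2c + d = -18
  27a + 9b + 3c + d = -90
  125a + 25b + 5c + d = -474
  216a + 36b + 6c + d = -834
Solving the system yields a = -4, b = 0, c = 4, d = 6.
So p(t) = -4t^3 + 4t + 6.
Then p(-1) = 6.

6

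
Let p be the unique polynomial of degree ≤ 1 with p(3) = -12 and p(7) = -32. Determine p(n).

Write p(n) = an + b. Substituting each data point gives a linear system:
  3a + b = -12
  7a + b = -32
Solving the system yields a = -5, b = 3.
So p(n) = -5n + 3.
Check: p(3) = -12. ✓

p(n) = -5n + 3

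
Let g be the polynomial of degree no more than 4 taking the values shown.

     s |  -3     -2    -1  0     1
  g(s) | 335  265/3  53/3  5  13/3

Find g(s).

Write g(s) = as^4 + bs^3 + cs^2 + ds + e. Substituting each data point gives a linear system:
  81a - 27b + 9c - 3d + e = 335
  16a - 8b + 4c - 2d + e = 265/3
  a - b + c - d + e = 53/3
  e = 5
  a + b + c + d + e = 13/3
Solving the system yields a = 3, b = -5/3, c = 3, d = -5, e = 5.
So g(s) = 3s⁴ - (5/3)s³ + 3s² - 5s + 5.
Check: g(1) = 13/3. ✓

g(s) = 3s^4 - (5/3)s^3 + 3s^2 - 5s + 5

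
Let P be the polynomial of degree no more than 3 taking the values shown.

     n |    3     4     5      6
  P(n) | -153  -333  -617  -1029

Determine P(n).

Write P(n) = an^3 + bn^2 + cn + d. Substituting each data point gives a linear system:
  27a + 9b + 3c + d = -153
  64a + 16b + 4c + d = -333
  125a + 25b + 5c + d = -617
  216a + 36b + 6c + d = -1029
Solving the system yields a = -4, b = -4, c = -4, d = 3.
So P(n) = -4n³ - 4n² - 4n + 3.
Check: P(6) = -1029. ✓

P(n) = -4n^3 - 4n^2 - 4n + 3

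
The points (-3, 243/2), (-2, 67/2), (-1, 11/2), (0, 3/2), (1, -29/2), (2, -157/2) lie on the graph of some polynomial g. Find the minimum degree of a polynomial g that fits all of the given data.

3

Forward differences of the values at t = -3, -2, -1, 0, 1, 2:
  g  : 243/2  67/2  11/2  3/2  -29/2  -157/2
  Δ  : -88  -28  -4  -16  -64
  Δ^2: 60  24  -12  -48
  Δ^3: -36  -36  -36
  Δ^4: 0  0
  Δ^5: 0
The third differences are constant (-36) and nonzero, while all higher differences vanish, so the minimal degree is 3.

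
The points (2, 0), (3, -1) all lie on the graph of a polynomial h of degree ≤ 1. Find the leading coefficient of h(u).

Write h(u) = au + b. Substituting each data point gives a linear system:
  2a + b = 0
  3a + b = -1
Solving the system yields a = -1, b = 2.
So h(u) = -u + 2.
The leading coefficient is -1.

-1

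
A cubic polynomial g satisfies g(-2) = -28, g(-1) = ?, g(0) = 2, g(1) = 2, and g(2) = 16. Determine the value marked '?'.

-2

The 4 known points determine the degree-3 polynomial uniquely.
Write g(n) = an^3 + bn^2 + cn + d. Substituting each data point gives a linear system:
  -8a + 4b - 2c + d = -28
  d = 2
  a + b + c + d = 2
  8a + 4b + 2c + d = 16
Solving the system yields a = 3, b = -2, c = -1, d = 2.
So g(n) = 3n^3 - 2n^2 - n + 2.
Then g(-1) = -2.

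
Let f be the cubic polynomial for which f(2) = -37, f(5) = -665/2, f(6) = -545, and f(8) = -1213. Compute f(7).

-1669/2

Write f(t) = at^3 + bt^2 + ct + d. Substituting each data point gives a linear system:
  8a + 4b + 2c + d = -37
  125a + 25b + 5c + d = -665/2
  216a + 36b + 6c + d = -545
  512a + 64b + 8c + d = -1213
Solving the system yields a = -2, b = -5/2, c = -3, d = -5.
So f(t) = -2t^3 - (5/2)t^2 - 3t - 5.
Then f(7) = -1669/2.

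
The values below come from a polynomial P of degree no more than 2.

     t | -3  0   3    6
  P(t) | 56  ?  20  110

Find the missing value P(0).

On equispaced nodes a degree-2 polynomial has vanishing third forward difference, so
  - P(-3) + 3·P(0) - 3·P(3) + P(6) = 0.
Substituting the known values and solving for P(0):
  3·P(0) = 6
  P(0) = 2.

2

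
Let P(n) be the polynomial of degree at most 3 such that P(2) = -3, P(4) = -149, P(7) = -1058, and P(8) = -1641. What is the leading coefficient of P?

-4

Write P(n) = an^3 + bn^2 + cn + d. Substituting each data point gives a linear system:
  8a + 4b + 2c + d = -3
  64a + 16b + 4c + d = -149
  343a + 49b + 7c + d = -1058
  512a + 64b + 8c + d = -1641
Solving the system yields a = -4, b = 6, c = 3, d = -1.
So P(n) = -4n³ + 6n² + 3n - 1.
The leading coefficient is -4.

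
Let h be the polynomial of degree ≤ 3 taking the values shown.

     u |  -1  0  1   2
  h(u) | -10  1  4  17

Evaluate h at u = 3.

58

Forward differences of the values at u = -1, 0, 1, 2:
  h  : -10  1  4  17
  Δ  : 11  3  13
  Δ^2: -8  10
  Δ^3: 18
The third differences are constant, confirming degree 3.
Interpolating (Newton forward form) and evaluating at u = 3 gives h(3) = 58.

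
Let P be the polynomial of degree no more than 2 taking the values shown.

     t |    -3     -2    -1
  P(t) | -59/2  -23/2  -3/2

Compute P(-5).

Write P(t) = at^2 + bt + c. Substituting each data point gives a linear system:
  9a - 3b + c = -59/2
  4a - 2b + c = -23/2
  a - b + c = -3/2
Solving the system yields a = -4, b = -2, c = 1/2.
So P(t) = -4t^2 - 2t + 1/2.
Then P(-5) = -179/2.

-179/2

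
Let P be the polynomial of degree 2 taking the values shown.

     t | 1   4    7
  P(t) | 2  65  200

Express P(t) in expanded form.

P(t) = 4t^2 + t - 3

Using the Lagrange interpolation formula with nodes 1, 4, 7:
  L_0(t) = (t - 4)(t - 7) / 18
  L_1(t) = (t - 1)(t - 7) / -9
  L_2(t) = (t - 1)(t - 4) / 18
Then P(t) = 2·L_0(t) + 65·L_1(t) + 200·L_2(t).
Expanding and collecting terms gives P(t) = 4t² + t - 3.
Check: P(4) = 65. ✓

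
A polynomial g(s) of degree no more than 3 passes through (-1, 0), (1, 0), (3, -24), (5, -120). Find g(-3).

Using the Lagrange interpolation formula with nodes -1, 1, 3, 5:
  L_0(s) = (s - 1)(s - 3)(s - 5) / -48
  L_1(s) = (s + 1)(s - 3)(s - 5) / 16
  L_2(s) = (s + 1)(s - 1)(s - 5) / -16
  L_3(s) = (s + 1)(s - 1)(s - 3) / 48
Then g(s) = 0·L_0(s) + 0·L_1(s) - 24·L_2(s) - 120·L_3(s).
Expanding and collecting terms gives g(s) = -s^3 + s.
Evaluating at s = -3: g(-3) = 24.

24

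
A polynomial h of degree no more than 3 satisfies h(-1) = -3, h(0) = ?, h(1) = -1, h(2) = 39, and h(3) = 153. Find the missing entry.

On equispaced nodes a degree-3 polynomial has vanishing fourth forward difference, so
  h(-1) - 4·h(0) + 6·h(1) - 4·h(2) + h(3) = 0.
Substituting the known values and solving for h(0):
  -4·h(0) = 12
  h(0) = -3.

-3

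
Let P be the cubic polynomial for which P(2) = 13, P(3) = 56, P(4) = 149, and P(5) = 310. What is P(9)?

Forward differences of the values at u = 2, 3, 4, 5:
  P  : 13  56  149  310
  Δ  : 43  93  161
  Δ^2: 50  68
  Δ^3: 18
The third differences are constant, confirming degree 3.
Interpolating (Newton forward form) and evaluating at u = 9 gives P(9) = 1994.

1994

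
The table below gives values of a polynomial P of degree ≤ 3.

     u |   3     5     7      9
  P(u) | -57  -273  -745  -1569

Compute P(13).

-4657

Forward differences of the values at u = 3, 5, 7, 9:
  P  : -57  -273  -745  -1569
  Δ  : -216  -472  -824
  Δ^2: -256  -352
  Δ^3: -96
The third differences are constant, confirming degree 3.
Interpolating (Newton forward form) and evaluating at u = 13 gives P(13) = -4657.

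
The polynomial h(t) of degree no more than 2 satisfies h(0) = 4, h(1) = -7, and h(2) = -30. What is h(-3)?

Using the Lagrange interpolation formula with nodes 0, 1, 2:
  L_0(t) = (t - 1)(t - 2) / 2
  L_1(t) = t(t - 2) / -1
  L_2(t) = t(t - 1) / 2
Then h(t) = 4·L_0(t) - 7·L_1(t) - 30·L_2(t).
Expanding and collecting terms gives h(t) = -6t² - 5t + 4.
Evaluating at t = -3: h(-3) = -35.

-35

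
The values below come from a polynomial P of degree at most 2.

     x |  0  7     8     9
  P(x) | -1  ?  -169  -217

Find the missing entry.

-127

The 3 known points determine the degree-2 polynomial uniquely.
Write P(x) = ax^2 + bx + c. Substituting each data point gives a linear system:
  c = -1
  64a + 8b + c = -169
  81a + 9b + c = -217
Solving the system yields a = -3, b = 3, c = -1.
So P(x) = -3x^2 + 3x - 1.
Then P(7) = -127.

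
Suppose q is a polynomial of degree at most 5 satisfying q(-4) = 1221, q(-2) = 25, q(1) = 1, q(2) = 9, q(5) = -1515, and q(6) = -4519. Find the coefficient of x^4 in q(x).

2

Write q(x) = ax^5 + bx^4 + cx^3 + dx^2 + ex + k. Substituting each data point gives a linear system:
  -1024a + 256b - 64c + 16d - 4e + k = 1221
  -32a + 16b - 8c + 4d - 2e + k = 25
  a + b + c + d + e + k = 1
  32a + 16b + 8c + 4d + 2e + k = 9
  3125a + 625b + 125c + 25d + 5e + k = -1515
  7776a + 1296b + 216c + 36d + 6e + k = -4519
Solving the system yields a = -1, b = 2, c = 4, d = -5, e = -4, k = 5.
So q(x) = -x^5 + 2x^4 + 4x^3 - 5x^2 - 4x + 5.
The coefficient of x^4 is 2.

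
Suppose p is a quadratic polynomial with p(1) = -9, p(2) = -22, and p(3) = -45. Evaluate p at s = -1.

Write p(s) = as^2 + bs + c. Substituting each data point gives a linear system:
  a + b + c = -9
  4a + 2b + c = -22
  9a + 3b + c = -45
Solving the system yields a = -5, b = 2, c = -6.
So p(s) = -5s^2 + 2s - 6.
Then p(-1) = -13.

-13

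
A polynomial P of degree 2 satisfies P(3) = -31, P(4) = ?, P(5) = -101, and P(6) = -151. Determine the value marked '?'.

-61

On equispaced nodes a degree-2 polynomial has vanishing third forward difference, so
  - P(3) + 3·P(4) - 3·P(5) + P(6) = 0.
Substituting the known values and solving for P(4):
  3·P(4) = -183
  P(4) = -61.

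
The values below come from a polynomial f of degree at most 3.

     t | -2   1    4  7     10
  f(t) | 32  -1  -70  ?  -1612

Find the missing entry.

The 4 known points determine the degree-3 polynomial uniquely.
Write f(t) = at^3 + bt^2 + ct + d. Substituting each data point gives a linear system:
  -8a + 4b - 2c + d = 32
  a + b + c + d = -1
  64a + 16b + 4c + d = -70
  1000a + 100b + 10c + d = -1612
Solving the system yields a = -2, b = 4, c = -1, d = -2.
So f(t) = -2t^3 + 4t^2 - t - 2.
Then f(7) = -499.

-499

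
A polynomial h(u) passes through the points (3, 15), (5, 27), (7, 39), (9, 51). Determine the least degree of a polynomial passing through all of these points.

Forward differences of the values at u = 3, 5, 7, 9:
  h  : 15  27  39  51
  Δ  : 12  12  12
  Δ^2: 0  0
  Δ^3: 0
The first differences are constant (12) and nonzero, while all higher differences vanish, so the minimal degree is 1.

1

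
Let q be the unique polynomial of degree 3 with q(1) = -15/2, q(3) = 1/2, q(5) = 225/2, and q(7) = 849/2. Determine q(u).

Write q(u) = au^3 + bu^2 + cu + d. Substituting each data point gives a linear system:
  a + b + c + d = -15/2
  27a + 9b + 3c + d = 1/2
  125a + 25b + 5c + d = 225/2
  343a + 49b + 7c + d = 849/2
Solving the system yields a = 2, b = -5, c = -2, d = -5/2.
So q(u) = 2u^3 - 5u^2 - 2u - 5/2.
Check: q(3) = 1/2. ✓

q(u) = 2u^3 - 5u^2 - 2u - 5/2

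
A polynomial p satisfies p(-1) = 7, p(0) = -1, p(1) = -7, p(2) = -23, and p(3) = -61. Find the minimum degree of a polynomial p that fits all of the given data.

3

Forward differences of the values at u = -1, 0, 1, 2, 3:
  p  : 7  -1  -7  -23  -61
  Δ  : -8  -6  -16  -38
  Δ^2: 2  -10  -22
  Δ^3: -12  -12
  Δ^4: 0
The third differences are constant (-12) and nonzero, while all higher differences vanish, so the minimal degree is 3.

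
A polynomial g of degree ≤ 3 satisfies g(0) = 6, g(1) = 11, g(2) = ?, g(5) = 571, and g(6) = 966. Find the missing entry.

46

The 4 known points determine the degree-3 polynomial uniquely.
Write g(x) = ax^3 + bx^2 + cx + d. Substituting each data point gives a linear system:
  d = 6
  a + b + c + d = 11
  125a + 25b + 5c + d = 571
  216a + 36b + 6c + d = 966
Solving the system yields a = 4, b = 3, c = -2, d = 6.
So g(x) = 4x³ + 3x² - 2x + 6.
Then g(2) = 46.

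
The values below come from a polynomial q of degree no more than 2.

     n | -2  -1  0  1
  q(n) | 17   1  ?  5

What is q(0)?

On equispaced nodes a degree-2 polynomial has vanishing third forward difference, so
  - q(-2) + 3·q(-1) - 3·q(0) + q(1) = 0.
Substituting the known values and solving for q(0):
  -3·q(0) = 9
  q(0) = -3.

-3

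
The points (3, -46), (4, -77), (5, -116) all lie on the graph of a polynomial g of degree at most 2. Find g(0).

Using the Lagrange interpolation formula with nodes 3, 4, 5:
  L_0(t) = (t - 4)(t - 5) / 2
  L_1(t) = (t - 3)(t - 5) / -1
  L_2(t) = (t - 3)(t - 4) / 2
Then g(t) = -46·L_0(t) - 77·L_1(t) - 116·L_2(t).
Expanding and collecting terms gives g(t) = -4t^2 - 3t - 1.
Evaluating at t = 0: g(0) = -1.

-1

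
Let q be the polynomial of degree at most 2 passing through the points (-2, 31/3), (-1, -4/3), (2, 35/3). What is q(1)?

-2/3

Write q(n) = an^2 + bn + c. Substituting each data point gives a linear system:
  4a - 2b + c = 31/3
  a - b + c = -4/3
  4a + 2b + c = 35/3
Solving the system yields a = 4, b = 1/3, c = -5.
So q(n) = 4n² + (1/3)n - 5.
Then q(1) = -2/3.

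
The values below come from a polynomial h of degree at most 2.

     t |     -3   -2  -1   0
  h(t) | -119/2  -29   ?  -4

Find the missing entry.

-21/2

On equispaced nodes a degree-2 polynomial has vanishing third forward difference, so
  - h(-3) + 3·h(-2) - 3·h(-1) + h(0) = 0.
Substituting the known values and solving for h(-1):
  -3·h(-1) = 63/2
  h(-1) = -21/2.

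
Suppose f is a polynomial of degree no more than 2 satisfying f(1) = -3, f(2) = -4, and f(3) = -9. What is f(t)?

f(t) = -2t^2 + 5t - 6

Write f(t) = at^2 + bt + c. Substituting each data point gives a linear system:
  a + b + c = -3
  4a + 2b + c = -4
  9a + 3b + c = -9
Solving the system yields a = -2, b = 5, c = -6.
So f(t) = -2t² + 5t - 6.
Check: f(1) = -3. ✓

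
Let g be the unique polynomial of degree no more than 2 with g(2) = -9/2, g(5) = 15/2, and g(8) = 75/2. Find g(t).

Using the Lagrange interpolation formula with nodes 2, 5, 8:
  L_0(t) = (t - 5)(t - 8) / 18
  L_1(t) = (t - 2)(t - 8) / -9
  L_2(t) = (t - 2)(t - 5) / 18
Then g(t) = -9/2·L_0(t) + 15/2·L_1(t) + 75/2·L_2(t).
Expanding and collecting terms gives g(t) = t^2 - 3t - 5/2.
Check: g(5) = 15/2. ✓

g(t) = t^2 - 3t - 5/2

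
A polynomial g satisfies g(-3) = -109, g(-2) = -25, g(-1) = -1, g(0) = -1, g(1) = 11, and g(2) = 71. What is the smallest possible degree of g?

Forward differences of the values at t = -3, -2, -1, 0, 1, 2:
  g  : -109  -25  -1  -1  11  71
  Δ  : 84  24  0  12  60
  Δ^2: -60  -24  12  48
  Δ^3: 36  36  36
  Δ^4: 0  0
  Δ^5: 0
The third differences are constant (36) and nonzero, while all higher differences vanish, so the minimal degree is 3.

3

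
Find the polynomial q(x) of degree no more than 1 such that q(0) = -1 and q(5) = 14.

q(x) = 3x - 1

Write q(x) = ax + b. Substituting each data point gives a linear system:
  b = -1
  5a + b = 14
Solving the system yields a = 3, b = -1.
So q(x) = 3x - 1.
Check: q(0) = -1. ✓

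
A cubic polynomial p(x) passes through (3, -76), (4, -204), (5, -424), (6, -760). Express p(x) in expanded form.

Write p(x) = ax^3 + bx^2 + cx + d. Substituting each data point gives a linear system:
  27a + 9b + 3c + d = -76
  64a + 16b + 4c + d = -204
  125a + 25b + 5c + d = -424
  216a + 36b + 6c + d = -760
Solving the system yields a = -4, b = 2, c = 6, d = -4.
So p(x) = -4x³ + 2x² + 6x - 4.
Check: p(4) = -204. ✓

p(x) = -4x^3 + 2x^2 + 6x - 4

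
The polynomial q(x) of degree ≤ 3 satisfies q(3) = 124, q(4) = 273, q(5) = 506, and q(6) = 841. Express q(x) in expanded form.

q(x) = 3x^3 + 6x^2 - 4x + 1

Using the Lagrange interpolation formula with nodes 3, 4, 5, 6:
  L_0(x) = (x - 4)(x - 5)(x - 6) / -6
  L_1(x) = (x - 3)(x - 5)(x - 6) / 2
  L_2(x) = (x - 3)(x - 4)(x - 6) / -2
  L_3(x) = (x - 3)(x - 4)(x - 5) / 6
Then q(x) = 124·L_0(x) + 273·L_1(x) + 506·L_2(x) + 841·L_3(x).
Expanding and collecting terms gives q(x) = 3x^3 + 6x^2 - 4x + 1.
Check: q(3) = 124. ✓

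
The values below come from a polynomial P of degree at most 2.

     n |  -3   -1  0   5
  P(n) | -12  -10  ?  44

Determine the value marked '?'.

The 3 known points determine the degree-2 polynomial uniquely.
Write P(n) = an^2 + bn + c. Substituting each data point gives a linear system:
  9a - 3b + c = -12
  a - b + c = -10
  25a + 5b + c = 44
Solving the system yields a = 1, b = 5, c = -6.
So P(n) = n^2 + 5n - 6.
Then P(0) = -6.

-6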